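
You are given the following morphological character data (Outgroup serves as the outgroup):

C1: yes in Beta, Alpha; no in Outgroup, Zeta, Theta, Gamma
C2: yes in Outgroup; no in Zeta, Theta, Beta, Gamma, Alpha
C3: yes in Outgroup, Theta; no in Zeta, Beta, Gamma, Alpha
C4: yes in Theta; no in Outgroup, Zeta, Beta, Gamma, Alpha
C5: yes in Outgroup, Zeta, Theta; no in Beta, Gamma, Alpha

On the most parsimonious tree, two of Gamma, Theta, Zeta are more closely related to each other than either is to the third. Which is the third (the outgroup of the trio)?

Theta

Character polarity is set by the outgroup: the derived state is whichever differs from the outgroup's state, so for C2, C3, C5 the derived state is 'no', and for the remaining characters it is 'yes'.
C1: derived state 'yes' in Alpha and Beta only — synapomorphy for {Alpha, Beta}.
C2 (derived state 'no') is shared by all ingroup taxa — unites the whole ingroup.
C3: derived state 'no' in Alpha, Beta, Gamma, and Zeta only — synapomorphy for {Alpha, Beta, Gamma, Zeta}.
C4 (derived state 'yes') is unique to Theta (autapomorphy; uninformative for grouping).
C5: derived state 'no' in Alpha, Beta, and Gamma only — synapomorphy for {Alpha, Beta, Gamma}.
Most parsimonious ingroup topology: ((Zeta,((Beta,Alpha),Gamma)),Theta).
Gamma and Zeta share a more recent common ancestor with each other than either does with Theta, so Theta is the least closely related of the three.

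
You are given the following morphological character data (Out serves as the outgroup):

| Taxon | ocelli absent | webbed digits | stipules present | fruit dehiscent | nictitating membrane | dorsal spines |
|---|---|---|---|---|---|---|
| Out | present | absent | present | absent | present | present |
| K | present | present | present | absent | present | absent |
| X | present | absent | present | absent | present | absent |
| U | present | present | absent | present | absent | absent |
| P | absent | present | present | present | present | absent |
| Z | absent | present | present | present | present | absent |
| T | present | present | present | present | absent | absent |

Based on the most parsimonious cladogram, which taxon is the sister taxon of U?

Character polarity is set by the outgroup: the derived state is whichever differs from the outgroup's state, so for ocelli absent, stipules present, nictitating membrane, dorsal spines the derived state is 'absent', and for the remaining characters it is 'present'.
Only P and Z show the derived state 'absent' for ocelli absent, supporting them as a clade.
webbed digits (derived state 'present') is shared by K, P, T, U, and Z — a synapomorphy uniting that clade.
stipules present: derived state 'absent' in U only — an autapomorphy, so it tells us nothing about relationships among taxa.
Only P, T, U, and Z show the derived state 'present' for fruit dehiscent, supporting them as a clade.
nictitating membrane (derived state 'absent') is shared by T and U — a synapomorphy uniting that clade.
All ingroup taxa share the derived state 'absent' for dorsal spines; it defines the ingroup but does not resolve relationships within it.
Most parsimonious ingroup topology: ((K,((U,T),(P,Z))),X).
U and T form a cherry on this tree, so they are sister taxa.

T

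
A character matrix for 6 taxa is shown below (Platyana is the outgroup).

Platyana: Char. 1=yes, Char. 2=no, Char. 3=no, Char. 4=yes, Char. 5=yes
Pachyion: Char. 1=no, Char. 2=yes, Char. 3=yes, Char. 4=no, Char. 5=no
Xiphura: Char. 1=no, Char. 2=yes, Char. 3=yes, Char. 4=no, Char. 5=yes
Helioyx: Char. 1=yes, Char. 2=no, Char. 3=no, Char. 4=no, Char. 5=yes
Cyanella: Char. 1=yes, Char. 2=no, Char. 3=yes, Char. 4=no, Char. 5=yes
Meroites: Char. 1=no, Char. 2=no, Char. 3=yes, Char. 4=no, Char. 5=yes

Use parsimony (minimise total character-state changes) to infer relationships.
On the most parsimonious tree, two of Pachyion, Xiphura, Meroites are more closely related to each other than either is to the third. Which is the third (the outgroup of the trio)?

Character polarity is set by the outgroup: the derived state is whichever differs from the outgroup's state, so for Char. 1, Char. 4, Char. 5 the derived state is 'no', and for the remaining characters it is 'yes'.
Char. 1: derived state 'no' in Meroites, Pachyion, and Xiphura only — synapomorphy for {Meroites, Pachyion, Xiphura}.
Char. 2 (derived state 'yes') is shared by Pachyion and Xiphura — a synapomorphy uniting that clade.
Char. 3 (derived state 'yes') is shared by Cyanella, Meroites, Pachyion, and Xiphura — a synapomorphy uniting that clade.
Char. 4 (derived state 'no') is shared by all ingroup taxa — unites the whole ingroup.
Char. 5: derived state 'no' in Pachyion only — an autapomorphy, so it tells us nothing about relationships among taxa.
Most parsimonious ingroup topology: ((((Pachyion,Xiphura),Meroites),Cyanella),Helioyx).
Xiphura and Pachyion share a more recent common ancestor with each other than either does with Meroites, so Meroites is the least closely related of the three.

Meroites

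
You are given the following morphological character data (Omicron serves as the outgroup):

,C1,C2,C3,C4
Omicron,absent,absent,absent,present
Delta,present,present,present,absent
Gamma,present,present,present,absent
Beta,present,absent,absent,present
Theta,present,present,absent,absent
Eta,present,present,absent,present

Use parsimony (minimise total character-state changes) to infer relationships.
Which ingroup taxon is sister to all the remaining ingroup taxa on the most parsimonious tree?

Character polarity is set by the outgroup: the derived state is whichever differs from the outgroup's state, so for C4 the derived state is 'absent', and for the remaining characters it is 'present'.
C1 (derived state 'present') is shared by all ingroup taxa — unites the whole ingroup.
C2: derived state 'present' in Delta, Eta, Gamma, and Theta only — synapomorphy for {Delta, Eta, Gamma, Theta}.
C3 (derived state 'present') is shared by Delta and Gamma — a synapomorphy uniting that clade.
C4: derived state 'absent' in Delta, Gamma, and Theta only — synapomorphy for {Delta, Gamma, Theta}.
Most parsimonious ingroup topology: ((((Delta,Gamma),Theta),Eta),Beta).
Beta is sister to the clade containing all other ingroup taxa, so it is the earliest-diverging (most basal) ingroup lineage.

Beta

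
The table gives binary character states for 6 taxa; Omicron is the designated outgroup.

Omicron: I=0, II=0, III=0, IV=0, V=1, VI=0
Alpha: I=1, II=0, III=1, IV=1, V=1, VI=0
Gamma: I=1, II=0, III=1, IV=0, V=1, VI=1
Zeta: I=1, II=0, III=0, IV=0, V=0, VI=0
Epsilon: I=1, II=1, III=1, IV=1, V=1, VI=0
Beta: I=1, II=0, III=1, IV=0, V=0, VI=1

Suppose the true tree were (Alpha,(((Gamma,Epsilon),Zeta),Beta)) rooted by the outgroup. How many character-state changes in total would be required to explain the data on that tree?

Map each character onto (Alpha,(((Gamma,Epsilon),Zeta),Beta)) (rooted by Omicron) and count the minimum state changes it requires (Fitch parsimony):
I: 1; II: 1; III: 2; IV: 2; V: 2; VI: 2.
Total tree length = 10.

10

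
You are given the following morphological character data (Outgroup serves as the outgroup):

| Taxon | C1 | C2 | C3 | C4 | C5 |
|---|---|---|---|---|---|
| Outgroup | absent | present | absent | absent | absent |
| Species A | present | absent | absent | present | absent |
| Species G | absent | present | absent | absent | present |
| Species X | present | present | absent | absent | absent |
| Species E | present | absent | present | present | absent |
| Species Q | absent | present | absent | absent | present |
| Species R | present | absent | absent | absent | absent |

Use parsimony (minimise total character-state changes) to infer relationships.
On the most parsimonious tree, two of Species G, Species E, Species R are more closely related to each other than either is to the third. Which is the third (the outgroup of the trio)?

Species G

Character polarity is set by the outgroup: the derived state is whichever differs from the outgroup's state, so for C2 the derived state is 'absent', and for the remaining characters it is 'present'.
Only Species A, Species E, Species R, and Species X show the derived state 'present' for C1, supporting them as a clade.
C2 (derived state 'absent') is shared by Species A, Species E, and Species R — a synapomorphy uniting that clade.
C3 (derived state 'present') is unique to Species E (autapomorphy; uninformative for grouping).
C4: derived state 'present' in Species A and Species E only — synapomorphy for {Species A, Species E}.
C5: derived state 'present' in Species G and Species Q only — synapomorphy for {Species G, Species Q}.
Most parsimonious ingroup topology: ((((Species A,Species E),Species R),Species X),(Species G,Species Q)).
Species R and Species E share a more recent common ancestor with each other than either does with Species G, so Species G is the least closely related of the three.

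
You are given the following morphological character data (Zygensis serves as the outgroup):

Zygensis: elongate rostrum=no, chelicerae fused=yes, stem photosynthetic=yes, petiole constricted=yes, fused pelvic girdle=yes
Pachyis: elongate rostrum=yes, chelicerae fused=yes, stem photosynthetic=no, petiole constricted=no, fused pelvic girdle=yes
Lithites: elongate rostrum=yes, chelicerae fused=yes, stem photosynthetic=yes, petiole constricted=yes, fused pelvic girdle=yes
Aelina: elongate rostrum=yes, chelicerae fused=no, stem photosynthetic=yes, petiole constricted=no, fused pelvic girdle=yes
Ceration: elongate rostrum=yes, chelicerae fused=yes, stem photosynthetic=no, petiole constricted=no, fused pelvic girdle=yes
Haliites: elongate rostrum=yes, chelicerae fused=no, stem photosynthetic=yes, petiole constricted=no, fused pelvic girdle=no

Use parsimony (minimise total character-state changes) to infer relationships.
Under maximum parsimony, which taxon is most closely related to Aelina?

Character polarity is set by the outgroup: the derived state is whichever differs from the outgroup's state, so for chelicerae fused, stem photosynthetic, petiole constricted, fused pelvic girdle the derived state is 'no', and for the remaining characters it is 'yes'.
All ingroup taxa share the derived state 'yes' for elongate rostrum; it defines the ingroup but does not resolve relationships within it.
Only Aelina and Haliites show the derived state 'no' for chelicerae fused, supporting them as a clade.
stem photosynthetic: derived state 'no' in Ceration and Pachyis only — synapomorphy for {Ceration, Pachyis}.
petiole constricted (derived state 'no') is shared by Aelina, Ceration, Haliites, and Pachyis — a synapomorphy uniting that clade.
fused pelvic girdle (derived state 'no') is unique to Haliites (autapomorphy; uninformative for grouping).
Most parsimonious ingroup topology: (((Pachyis,Ceration),(Aelina,Haliites)),Lithites).
Aelina and Haliites form a cherry on this tree, so they are sister taxa.

Haliites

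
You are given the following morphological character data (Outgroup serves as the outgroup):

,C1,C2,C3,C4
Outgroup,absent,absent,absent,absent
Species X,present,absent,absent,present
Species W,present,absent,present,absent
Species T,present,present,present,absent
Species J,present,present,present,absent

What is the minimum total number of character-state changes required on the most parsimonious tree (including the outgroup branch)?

The outgroup has state 'absent' for every character, so 'present' is the derived state throughout.
C1 (derived state 'present') is shared by all ingroup taxa — unites the whole ingroup.
C2: derived state 'present' in Species J and Species T only — synapomorphy for {Species J, Species T}.
C3: derived state 'present' in Species J, Species T, and Species W only — synapomorphy for {Species J, Species T, Species W}.
C4 (derived state 'present') is unique to Species X (autapomorphy; uninformative for grouping).
Most parsimonious ingroup topology: (Species X,(Species W,(Species T,Species J))).
Changes per character on this tree: C1: 1; C2: 1; C3: 1; C4: 1.
Total = 4.

4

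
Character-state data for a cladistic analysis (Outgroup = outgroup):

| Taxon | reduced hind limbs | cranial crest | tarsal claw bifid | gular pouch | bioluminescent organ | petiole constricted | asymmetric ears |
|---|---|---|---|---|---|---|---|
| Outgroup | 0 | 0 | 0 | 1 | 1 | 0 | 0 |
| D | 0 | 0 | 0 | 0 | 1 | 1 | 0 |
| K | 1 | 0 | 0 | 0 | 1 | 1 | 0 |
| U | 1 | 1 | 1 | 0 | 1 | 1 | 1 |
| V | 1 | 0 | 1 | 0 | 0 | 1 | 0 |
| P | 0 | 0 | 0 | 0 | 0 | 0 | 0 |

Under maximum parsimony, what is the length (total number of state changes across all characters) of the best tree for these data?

Character polarity is set by the outgroup: the derived state is whichever differs from the outgroup's state, so for gular pouch, bioluminescent organ the derived state is '0', and for the remaining characters it is '1'.
reduced hind limbs: derived state '1' in K, U, and V only — synapomorphy for {K, U, V}.
cranial crest (derived state '1') is unique to U (autapomorphy; uninformative for grouping).
Only U and V show the derived state '1' for tarsal claw bifid, supporting them as a clade.
All ingroup taxa share the derived state '0' for gular pouch; it defines the ingroup but does not resolve relationships within it.
bioluminescent organ groups P and V, which is incompatible with the clades supported by the remaining characters; treating it as convergent (homoplasy) costs fewer steps than any alternative tree.
petiole constricted (derived state '1') is shared by D, K, U, and V — a synapomorphy uniting that clade.
asymmetric ears: derived state '1' in U only — an autapomorphy, so it tells us nothing about relationships among taxa.
Most parsimonious ingroup topology: ((D,(K,(U,V))),P).
Changes per character on this tree: reduced hind limbs: 1; cranial crest: 1; tarsal claw bifid: 1; gular pouch: 1; bioluminescent organ: 2; petiole constricted: 1; asymmetric ears: 1.
Total = 8.

8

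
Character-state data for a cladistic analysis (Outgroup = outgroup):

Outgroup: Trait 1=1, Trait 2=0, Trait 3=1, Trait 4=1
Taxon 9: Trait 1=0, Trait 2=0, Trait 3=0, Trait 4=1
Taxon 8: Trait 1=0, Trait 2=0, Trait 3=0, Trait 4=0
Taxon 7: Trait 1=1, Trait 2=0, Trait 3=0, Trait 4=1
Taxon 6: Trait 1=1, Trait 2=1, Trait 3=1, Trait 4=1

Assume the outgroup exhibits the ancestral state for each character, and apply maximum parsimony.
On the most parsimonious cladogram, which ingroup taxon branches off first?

Character polarity is set by the outgroup: the derived state is whichever differs from the outgroup's state, so for Trait 1, Trait 3, Trait 4 the derived state is '0', and for the remaining characters it is '1'.
Trait 1: derived state '0' in Taxon 8 and Taxon 9 only — synapomorphy for {Taxon 8, Taxon 9}.
Trait 2 (derived state '1') is unique to Taxon 6 (autapomorphy; uninformative for grouping).
Trait 3 (derived state '0') is shared by Taxon 7, Taxon 8, and Taxon 9 — a synapomorphy uniting that clade.
Trait 4 (derived state '0') is unique to Taxon 8 (autapomorphy; uninformative for grouping).
Most parsimonious ingroup topology: (((Taxon 9,Taxon 8),Taxon 7),Taxon 6).
Taxon 6 is sister to the clade containing all other ingroup taxa, so it is the earliest-diverging (most basal) ingroup lineage.

Taxon 6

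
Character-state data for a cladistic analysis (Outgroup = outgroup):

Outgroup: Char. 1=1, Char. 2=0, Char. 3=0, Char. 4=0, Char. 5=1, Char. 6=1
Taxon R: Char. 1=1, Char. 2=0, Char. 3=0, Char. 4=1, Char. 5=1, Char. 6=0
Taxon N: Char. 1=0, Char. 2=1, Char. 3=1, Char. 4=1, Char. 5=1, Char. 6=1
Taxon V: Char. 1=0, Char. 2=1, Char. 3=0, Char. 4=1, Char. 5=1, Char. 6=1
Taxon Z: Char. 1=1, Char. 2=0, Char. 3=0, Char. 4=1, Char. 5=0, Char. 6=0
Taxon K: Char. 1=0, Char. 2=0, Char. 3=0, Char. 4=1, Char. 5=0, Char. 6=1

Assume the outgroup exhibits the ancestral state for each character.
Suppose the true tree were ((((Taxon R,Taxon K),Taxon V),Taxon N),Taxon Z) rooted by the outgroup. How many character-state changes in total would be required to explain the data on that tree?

Map each character onto ((((Taxon R,Taxon K),Taxon V),Taxon N),Taxon Z) (rooted by Outgroup) and count the minimum state changes it requires (Fitch parsimony):
Char. 1: 2; Char. 2: 2; Char. 3: 1; Char. 4: 1; Char. 5: 2; Char. 6: 2.
Total tree length = 10.

10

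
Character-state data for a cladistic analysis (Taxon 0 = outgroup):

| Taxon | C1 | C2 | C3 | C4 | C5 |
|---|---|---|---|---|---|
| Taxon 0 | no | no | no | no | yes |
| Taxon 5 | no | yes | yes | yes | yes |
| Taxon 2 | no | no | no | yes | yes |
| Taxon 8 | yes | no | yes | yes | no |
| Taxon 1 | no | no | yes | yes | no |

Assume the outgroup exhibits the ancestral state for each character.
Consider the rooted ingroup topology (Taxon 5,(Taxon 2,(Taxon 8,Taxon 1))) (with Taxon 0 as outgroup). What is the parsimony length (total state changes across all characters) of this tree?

6

Map each character onto (Taxon 5,(Taxon 2,(Taxon 8,Taxon 1))) (rooted by Taxon 0) and count the minimum state changes it requires (Fitch parsimony):
C1: 1; C2: 1; C3: 2; C4: 1; C5: 1.
Total tree length = 6.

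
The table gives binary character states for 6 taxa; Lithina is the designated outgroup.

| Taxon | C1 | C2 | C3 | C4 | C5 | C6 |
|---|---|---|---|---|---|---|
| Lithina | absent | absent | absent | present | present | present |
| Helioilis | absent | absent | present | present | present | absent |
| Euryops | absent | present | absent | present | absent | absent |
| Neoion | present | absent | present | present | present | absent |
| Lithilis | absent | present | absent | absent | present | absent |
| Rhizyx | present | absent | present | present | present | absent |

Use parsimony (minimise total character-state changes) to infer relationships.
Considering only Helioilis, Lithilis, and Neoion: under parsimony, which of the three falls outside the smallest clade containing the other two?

Lithilis

Character polarity is set by the outgroup: the derived state is whichever differs from the outgroup's state, so for C4, C5, C6 the derived state is 'absent', and for the remaining characters it is 'present'.
C1: derived state 'present' in Neoion and Rhizyx only — synapomorphy for {Neoion, Rhizyx}.
C2: derived state 'present' in Euryops and Lithilis only — synapomorphy for {Euryops, Lithilis}.
Only Helioilis, Neoion, and Rhizyx show the derived state 'present' for C3, supporting them as a clade.
C4 (derived state 'absent') is unique to Lithilis (autapomorphy; uninformative for grouping).
C5: derived state 'absent' in Euryops only — an autapomorphy, so it tells us nothing about relationships among taxa.
All ingroup taxa share the derived state 'absent' for C6; it defines the ingroup but does not resolve relationships within it.
Most parsimonious ingroup topology: ((Helioilis,(Neoion,Rhizyx)),(Euryops,Lithilis)).
Neoion and Helioilis share a more recent common ancestor with each other than either does with Lithilis, so Lithilis is the least closely related of the three.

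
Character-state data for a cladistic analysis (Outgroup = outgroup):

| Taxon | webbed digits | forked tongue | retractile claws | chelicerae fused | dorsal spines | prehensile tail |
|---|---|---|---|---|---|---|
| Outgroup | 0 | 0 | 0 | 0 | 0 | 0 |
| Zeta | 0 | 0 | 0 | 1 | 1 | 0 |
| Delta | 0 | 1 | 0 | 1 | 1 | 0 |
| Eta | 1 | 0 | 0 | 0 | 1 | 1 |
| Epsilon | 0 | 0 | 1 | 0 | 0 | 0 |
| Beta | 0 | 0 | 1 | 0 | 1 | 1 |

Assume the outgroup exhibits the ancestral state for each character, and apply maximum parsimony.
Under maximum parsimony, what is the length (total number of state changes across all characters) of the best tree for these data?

The outgroup has state '0' for every character, so '1' is the derived state throughout.
webbed digits (derived state '1') is unique to Eta (autapomorphy; uninformative for grouping).
forked tongue (derived state '1') is unique to Delta (autapomorphy; uninformative for grouping).
retractile claws groups Beta and Epsilon, which is incompatible with the clades supported by the remaining characters; treating it as convergent (homoplasy) costs fewer steps than any alternative tree.
chelicerae fused (derived state '1') is shared by Delta and Zeta — a synapomorphy uniting that clade.
Only Beta, Delta, Eta, and Zeta show the derived state '1' for dorsal spines, supporting them as a clade.
Only Beta and Eta show the derived state '1' for prehensile tail, supporting them as a clade.
Most parsimonious ingroup topology: (((Zeta,Delta),(Eta,Beta)),Epsilon).
Changes per character on this tree: webbed digits: 1; forked tongue: 1; retractile claws: 2; chelicerae fused: 1; dorsal spines: 1; prehensile tail: 1.
Total = 7.

7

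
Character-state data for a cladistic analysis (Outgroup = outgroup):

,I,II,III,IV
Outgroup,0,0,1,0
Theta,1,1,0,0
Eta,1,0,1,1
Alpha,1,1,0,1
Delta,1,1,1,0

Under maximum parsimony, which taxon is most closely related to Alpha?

Theta

Character polarity is set by the outgroup: the derived state is whichever differs from the outgroup's state, so for III the derived state is '0', and for the remaining characters it is '1'.
All ingroup taxa share the derived state '1' for I; it defines the ingroup but does not resolve relationships within it.
II (derived state '1') is shared by Alpha, Delta, and Theta — a synapomorphy uniting that clade.
III (derived state '0') is shared by Alpha and Theta — a synapomorphy uniting that clade.
IV (state '1') occurs in Alpha and Eta but conflicts with the nesting implied by the other characters — most parsimoniously interpreted as homoplasy.
Most parsimonious ingroup topology: (((Theta,Alpha),Delta),Eta).
Alpha and Theta form a cherry on this tree, so they are sister taxa.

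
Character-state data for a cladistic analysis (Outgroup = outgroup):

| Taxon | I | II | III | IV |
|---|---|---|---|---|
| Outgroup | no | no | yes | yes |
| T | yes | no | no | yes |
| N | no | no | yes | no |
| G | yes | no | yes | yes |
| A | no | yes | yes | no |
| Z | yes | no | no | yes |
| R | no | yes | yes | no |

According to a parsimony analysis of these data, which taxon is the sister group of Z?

T

Character polarity is set by the outgroup: the derived state is whichever differs from the outgroup's state, so for III, IV the derived state is 'no', and for the remaining characters it is 'yes'.
I: derived state 'yes' in G, T, and Z only — synapomorphy for {G, T, Z}.
II: derived state 'yes' in A and R only — synapomorphy for {A, R}.
III (derived state 'no') is shared by T and Z — a synapomorphy uniting that clade.
IV: derived state 'no' in A, N, and R only — synapomorphy for {A, N, R}.
Most parsimonious ingroup topology: (((T,Z),G),(N,(A,R))).
Z and T form a cherry on this tree, so they are sister taxa.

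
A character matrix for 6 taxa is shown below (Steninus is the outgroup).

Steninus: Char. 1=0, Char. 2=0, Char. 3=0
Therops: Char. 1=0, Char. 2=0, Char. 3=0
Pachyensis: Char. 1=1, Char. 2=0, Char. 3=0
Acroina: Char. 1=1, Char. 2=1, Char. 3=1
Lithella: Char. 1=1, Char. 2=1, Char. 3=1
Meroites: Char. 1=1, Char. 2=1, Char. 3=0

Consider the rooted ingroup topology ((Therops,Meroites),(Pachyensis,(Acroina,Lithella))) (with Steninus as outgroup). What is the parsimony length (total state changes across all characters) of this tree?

Map each character onto ((Therops,Meroites),(Pachyensis,(Acroina,Lithella))) (rooted by Steninus) and count the minimum state changes it requires (Fitch parsimony):
Char. 1: 2; Char. 2: 2; Char. 3: 1.
Total tree length = 5.

5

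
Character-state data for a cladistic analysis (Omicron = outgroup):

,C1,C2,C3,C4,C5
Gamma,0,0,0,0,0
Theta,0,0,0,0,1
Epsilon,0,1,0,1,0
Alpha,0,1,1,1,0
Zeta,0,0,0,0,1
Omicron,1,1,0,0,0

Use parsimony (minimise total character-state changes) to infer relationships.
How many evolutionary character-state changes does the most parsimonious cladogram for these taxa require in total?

5

Character polarity is set by the outgroup: the derived state is whichever differs from the outgroup's state, so for C1, C2 the derived state is '0', and for the remaining characters it is '1'.
All ingroup taxa share the derived state '0' for C1; it defines the ingroup but does not resolve relationships within it.
C2 (derived state '0') is shared by Gamma, Theta, and Zeta — a synapomorphy uniting that clade.
C3: derived state '1' in Alpha only — an autapomorphy, so it tells us nothing about relationships among taxa.
C4 (derived state '1') is shared by Alpha and Epsilon — a synapomorphy uniting that clade.
C5: derived state '1' in Theta and Zeta only — synapomorphy for {Theta, Zeta}.
Most parsimonious ingroup topology: (((Theta,Zeta),Gamma),(Alpha,Epsilon)).
Changes per character on this tree: C1: 1; C2: 1; C3: 1; C4: 1; C5: 1.
Total = 5.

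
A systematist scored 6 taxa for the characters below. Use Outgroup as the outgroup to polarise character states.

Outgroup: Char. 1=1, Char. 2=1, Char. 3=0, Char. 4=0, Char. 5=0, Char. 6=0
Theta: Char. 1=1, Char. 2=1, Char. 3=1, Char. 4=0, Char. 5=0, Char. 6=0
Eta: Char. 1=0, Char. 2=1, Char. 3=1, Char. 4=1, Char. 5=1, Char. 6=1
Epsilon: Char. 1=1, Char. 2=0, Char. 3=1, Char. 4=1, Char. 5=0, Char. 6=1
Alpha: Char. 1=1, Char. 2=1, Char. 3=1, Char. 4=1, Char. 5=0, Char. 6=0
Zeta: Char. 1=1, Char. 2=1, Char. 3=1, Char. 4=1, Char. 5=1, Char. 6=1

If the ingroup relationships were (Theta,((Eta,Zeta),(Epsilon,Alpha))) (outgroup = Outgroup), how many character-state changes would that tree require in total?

Map each character onto (Theta,((Eta,Zeta),(Epsilon,Alpha))) (rooted by Outgroup) and count the minimum state changes it requires (Fitch parsimony):
Char. 1: 1; Char. 2: 1; Char. 3: 1; Char. 4: 1; Char. 5: 1; Char. 6: 2.
Total tree length = 7.

7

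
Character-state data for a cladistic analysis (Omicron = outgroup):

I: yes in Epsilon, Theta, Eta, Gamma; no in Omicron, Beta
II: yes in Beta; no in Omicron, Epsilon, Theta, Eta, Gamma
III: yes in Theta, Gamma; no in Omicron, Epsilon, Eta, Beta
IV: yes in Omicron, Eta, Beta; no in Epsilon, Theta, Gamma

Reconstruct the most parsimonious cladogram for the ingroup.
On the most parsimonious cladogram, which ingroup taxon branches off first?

Beta

Character polarity is set by the outgroup: the derived state is whichever differs from the outgroup's state, so for IV the derived state is 'no', and for the remaining characters it is 'yes'.
I (derived state 'yes') is shared by Epsilon, Eta, Gamma, and Theta — a synapomorphy uniting that clade.
II: derived state 'yes' in Beta only — an autapomorphy, so it tells us nothing about relationships among taxa.
III (derived state 'yes') is shared by Gamma and Theta — a synapomorphy uniting that clade.
Only Epsilon, Gamma, and Theta show the derived state 'no' for IV, supporting them as a clade.
Most parsimonious ingroup topology: (((Epsilon,(Theta,Gamma)),Eta),Beta).
Beta is sister to the clade containing all other ingroup taxa, so it is the earliest-diverging (most basal) ingroup lineage.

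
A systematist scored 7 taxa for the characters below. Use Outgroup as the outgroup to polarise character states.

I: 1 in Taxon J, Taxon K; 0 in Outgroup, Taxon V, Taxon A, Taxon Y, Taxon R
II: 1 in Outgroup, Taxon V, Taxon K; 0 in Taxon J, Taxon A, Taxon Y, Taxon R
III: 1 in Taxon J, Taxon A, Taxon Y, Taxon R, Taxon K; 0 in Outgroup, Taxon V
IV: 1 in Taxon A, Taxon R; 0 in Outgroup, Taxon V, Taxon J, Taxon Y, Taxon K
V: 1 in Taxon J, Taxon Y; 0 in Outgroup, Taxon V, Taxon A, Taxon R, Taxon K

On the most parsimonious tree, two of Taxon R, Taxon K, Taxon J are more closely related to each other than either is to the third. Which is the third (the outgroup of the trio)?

Character polarity is set by the outgroup: the derived state is whichever differs from the outgroup's state, so for II the derived state is '0', and for the remaining characters it is '1'.
I groups Taxon J and Taxon K, which is incompatible with the clades supported by the remaining characters; treating it as convergent (homoplasy) costs fewer steps than any alternative tree.
Only Taxon A, Taxon J, Taxon R, and Taxon Y show the derived state '0' for II, supporting them as a clade.
Only Taxon A, Taxon J, Taxon K, Taxon R, and Taxon Y show the derived state '1' for III, supporting them as a clade.
Only Taxon A and Taxon R show the derived state '1' for IV, supporting them as a clade.
V (derived state '1') is shared by Taxon J and Taxon Y — a synapomorphy uniting that clade.
Most parsimonious ingroup topology: (Taxon V,(((Taxon J,Taxon Y),(Taxon A,Taxon R)),Taxon K)).
Taxon J and Taxon R share a more recent common ancestor with each other than either does with Taxon K, so Taxon K is the least closely related of the three.

Taxon K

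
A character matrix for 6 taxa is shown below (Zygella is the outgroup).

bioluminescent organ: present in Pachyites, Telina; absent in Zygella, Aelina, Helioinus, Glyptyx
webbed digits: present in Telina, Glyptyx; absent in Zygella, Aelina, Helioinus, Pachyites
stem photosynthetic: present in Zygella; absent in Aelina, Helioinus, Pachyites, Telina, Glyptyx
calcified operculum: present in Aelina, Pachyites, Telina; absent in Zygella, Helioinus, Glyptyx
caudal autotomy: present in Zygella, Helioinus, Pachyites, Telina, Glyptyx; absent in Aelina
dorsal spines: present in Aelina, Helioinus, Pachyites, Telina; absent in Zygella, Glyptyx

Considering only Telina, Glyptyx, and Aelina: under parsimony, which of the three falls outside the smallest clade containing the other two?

Glyptyx

Character polarity is set by the outgroup: the derived state is whichever differs from the outgroup's state, so for stem photosynthetic, caudal autotomy the derived state is 'absent', and for the remaining characters it is 'present'.
Only Pachyites and Telina show the derived state 'present' for bioluminescent organ, supporting them as a clade.
webbed digits groups Glyptyx and Telina, which is incompatible with the clades supported by the remaining characters; treating it as convergent (homoplasy) costs fewer steps than any alternative tree.
stem photosynthetic (derived state 'absent') is shared by all ingroup taxa — unites the whole ingroup.
Only Aelina, Pachyites, and Telina show the derived state 'present' for calcified operculum, supporting them as a clade.
caudal autotomy (derived state 'absent') is unique to Aelina (autapomorphy; uninformative for grouping).
dorsal spines (derived state 'present') is shared by Aelina, Helioinus, Pachyites, and Telina — a synapomorphy uniting that clade.
Most parsimonious ingroup topology: (((Aelina,(Pachyites,Telina)),Helioinus),Glyptyx).
Aelina and Telina share a more recent common ancestor with each other than either does with Glyptyx, so Glyptyx is the least closely related of the three.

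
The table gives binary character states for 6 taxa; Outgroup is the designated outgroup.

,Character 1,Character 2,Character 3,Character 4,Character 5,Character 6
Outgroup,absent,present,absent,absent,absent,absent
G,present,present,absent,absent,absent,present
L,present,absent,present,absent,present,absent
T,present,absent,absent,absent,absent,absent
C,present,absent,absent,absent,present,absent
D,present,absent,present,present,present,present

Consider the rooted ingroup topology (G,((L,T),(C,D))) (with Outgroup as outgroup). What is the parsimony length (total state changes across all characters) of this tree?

Map each character onto (G,((L,T),(C,D))) (rooted by Outgroup) and count the minimum state changes it requires (Fitch parsimony):
Character 1: 1; Character 2: 1; Character 3: 2; Character 4: 1; Character 5: 2; Character 6: 2.
Total tree length = 9.

9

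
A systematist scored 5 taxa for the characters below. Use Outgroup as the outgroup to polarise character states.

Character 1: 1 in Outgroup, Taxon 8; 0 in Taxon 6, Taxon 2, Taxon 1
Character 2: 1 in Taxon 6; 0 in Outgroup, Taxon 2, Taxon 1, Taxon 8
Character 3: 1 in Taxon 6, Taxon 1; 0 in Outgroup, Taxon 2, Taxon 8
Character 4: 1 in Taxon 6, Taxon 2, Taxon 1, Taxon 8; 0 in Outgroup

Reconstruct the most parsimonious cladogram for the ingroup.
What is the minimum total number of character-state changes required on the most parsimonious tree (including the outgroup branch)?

Character polarity is set by the outgroup: the derived state is whichever differs from the outgroup's state, so for Character 1 the derived state is '0', and for the remaining characters it is '1'.
Character 1 (derived state '0') is shared by Taxon 1, Taxon 2, and Taxon 6 — a synapomorphy uniting that clade.
Character 2: derived state '1' in Taxon 6 only — an autapomorphy, so it tells us nothing about relationships among taxa.
Character 3 (derived state '1') is shared by Taxon 1 and Taxon 6 — a synapomorphy uniting that clade.
All ingroup taxa share the derived state '1' for Character 4; it defines the ingroup but does not resolve relationships within it.
Most parsimonious ingroup topology: (Taxon 8,((Taxon 1,Taxon 6),Taxon 2)).
Changes per character on this tree: Character 1: 1; Character 2: 1; Character 3: 1; Character 4: 1.
Total = 4.

4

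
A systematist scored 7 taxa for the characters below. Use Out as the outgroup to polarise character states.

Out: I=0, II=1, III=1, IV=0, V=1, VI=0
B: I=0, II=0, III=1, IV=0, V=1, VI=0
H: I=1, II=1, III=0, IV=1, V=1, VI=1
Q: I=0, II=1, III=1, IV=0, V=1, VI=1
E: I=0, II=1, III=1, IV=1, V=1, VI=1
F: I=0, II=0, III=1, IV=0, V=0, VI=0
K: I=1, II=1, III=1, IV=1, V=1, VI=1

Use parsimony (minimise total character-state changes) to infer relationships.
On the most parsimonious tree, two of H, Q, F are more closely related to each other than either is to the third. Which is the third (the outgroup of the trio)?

F

Character polarity is set by the outgroup: the derived state is whichever differs from the outgroup's state, so for II, III, V the derived state is '0', and for the remaining characters it is '1'.
I (derived state '1') is shared by H and K — a synapomorphy uniting that clade.
II (derived state '0') is shared by B and F — a synapomorphy uniting that clade.
III (derived state '0') is unique to H (autapomorphy; uninformative for grouping).
Only E, H, and K show the derived state '1' for IV, supporting them as a clade.
V (derived state '0') is unique to F (autapomorphy; uninformative for grouping).
Only E, H, K, and Q show the derived state '1' for VI, supporting them as a clade.
Most parsimonious ingroup topology: ((B,F),(((H,K),E),Q)).
Q and H share a more recent common ancestor with each other than either does with F, so F is the least closely related of the three.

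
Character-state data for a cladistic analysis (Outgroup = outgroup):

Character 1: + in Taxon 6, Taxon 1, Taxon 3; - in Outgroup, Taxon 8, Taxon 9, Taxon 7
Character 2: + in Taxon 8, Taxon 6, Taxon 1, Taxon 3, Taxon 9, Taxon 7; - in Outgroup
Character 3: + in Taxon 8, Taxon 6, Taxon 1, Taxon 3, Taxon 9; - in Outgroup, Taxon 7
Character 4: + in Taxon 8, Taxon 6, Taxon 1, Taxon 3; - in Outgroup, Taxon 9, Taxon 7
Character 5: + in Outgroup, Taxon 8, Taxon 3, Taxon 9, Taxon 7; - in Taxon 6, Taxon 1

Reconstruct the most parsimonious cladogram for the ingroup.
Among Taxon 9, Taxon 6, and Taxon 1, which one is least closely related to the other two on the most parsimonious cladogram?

Character polarity is set by the outgroup: the derived state is whichever differs from the outgroup's state, so for Character 5 the derived state is '-', and for the remaining characters it is '+'.
Character 1 (derived state '+') is shared by Taxon 1, Taxon 3, and Taxon 6 — a synapomorphy uniting that clade.
Character 2 (derived state '+') is shared by all ingroup taxa — unites the whole ingroup.
Character 3: derived state '+' in Taxon 1, Taxon 3, Taxon 6, Taxon 8, and Taxon 9 only — synapomorphy for {Taxon 1, Taxon 3, Taxon 6, Taxon 8, Taxon 9}.
Only Taxon 1, Taxon 3, Taxon 6, and Taxon 8 show the derived state '+' for Character 4, supporting them as a clade.
Character 5 (derived state '-') is shared by Taxon 1 and Taxon 6 — a synapomorphy uniting that clade.
Most parsimonious ingroup topology: (((Taxon 8,((Taxon 6,Taxon 1),Taxon 3)),Taxon 9),Taxon 7).
Taxon 1 and Taxon 6 share a more recent common ancestor with each other than either does with Taxon 9, so Taxon 9 is the least closely related of the three.

Taxon 9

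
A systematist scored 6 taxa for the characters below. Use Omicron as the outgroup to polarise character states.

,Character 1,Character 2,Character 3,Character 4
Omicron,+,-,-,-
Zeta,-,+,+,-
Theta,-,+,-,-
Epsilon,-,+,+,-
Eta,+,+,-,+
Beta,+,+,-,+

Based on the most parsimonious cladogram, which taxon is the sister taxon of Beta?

Eta

Character polarity is set by the outgroup: the derived state is whichever differs from the outgroup's state, so for Character 1 the derived state is '-', and for the remaining characters it is '+'.
Character 1 (derived state '-') is shared by Epsilon, Theta, and Zeta — a synapomorphy uniting that clade.
All ingroup taxa share the derived state '+' for Character 2; it defines the ingroup but does not resolve relationships within it.
Character 3: derived state '+' in Epsilon and Zeta only — synapomorphy for {Epsilon, Zeta}.
Character 4: derived state '+' in Beta and Eta only — synapomorphy for {Beta, Eta}.
Most parsimonious ingroup topology: (((Zeta,Epsilon),Theta),(Eta,Beta)).
Beta and Eta form a cherry on this tree, so they are sister taxa.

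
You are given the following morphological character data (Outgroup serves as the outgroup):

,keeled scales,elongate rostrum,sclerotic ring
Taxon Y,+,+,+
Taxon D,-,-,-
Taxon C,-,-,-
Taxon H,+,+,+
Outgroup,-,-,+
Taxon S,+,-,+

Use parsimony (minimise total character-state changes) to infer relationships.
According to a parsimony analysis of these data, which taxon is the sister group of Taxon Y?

Taxon H

Character polarity is set by the outgroup: the derived state is whichever differs from the outgroup's state, so for sclerotic ring the derived state is '-', and for the remaining characters it is '+'.
keeled scales (derived state '+') is shared by Taxon H, Taxon S, and Taxon Y — a synapomorphy uniting that clade.
elongate rostrum: derived state '+' in Taxon H and Taxon Y only — synapomorphy for {Taxon H, Taxon Y}.
sclerotic ring (derived state '-') is shared by Taxon C and Taxon D — a synapomorphy uniting that clade.
Most parsimonious ingroup topology: ((Taxon S,(Taxon Y,Taxon H)),(Taxon C,Taxon D)).
Taxon Y and Taxon H form a cherry on this tree, so they are sister taxa.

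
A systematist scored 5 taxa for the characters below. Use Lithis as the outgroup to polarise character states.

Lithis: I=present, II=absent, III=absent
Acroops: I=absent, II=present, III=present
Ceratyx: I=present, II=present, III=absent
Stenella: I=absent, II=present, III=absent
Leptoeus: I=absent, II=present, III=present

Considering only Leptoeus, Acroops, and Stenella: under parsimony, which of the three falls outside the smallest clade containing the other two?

Character polarity is set by the outgroup: the derived state is whichever differs from the outgroup's state, so for I the derived state is 'absent', and for the remaining characters it is 'present'.
I (derived state 'absent') is shared by Acroops, Leptoeus, and Stenella — a synapomorphy uniting that clade.
All ingroup taxa share the derived state 'present' for II; it defines the ingroup but does not resolve relationships within it.
III (derived state 'present') is shared by Acroops and Leptoeus — a synapomorphy uniting that clade.
Most parsimonious ingroup topology: (((Acroops,Leptoeus),Stenella),Ceratyx).
Leptoeus and Acroops share a more recent common ancestor with each other than either does with Stenella, so Stenella is the least closely related of the three.

Stenella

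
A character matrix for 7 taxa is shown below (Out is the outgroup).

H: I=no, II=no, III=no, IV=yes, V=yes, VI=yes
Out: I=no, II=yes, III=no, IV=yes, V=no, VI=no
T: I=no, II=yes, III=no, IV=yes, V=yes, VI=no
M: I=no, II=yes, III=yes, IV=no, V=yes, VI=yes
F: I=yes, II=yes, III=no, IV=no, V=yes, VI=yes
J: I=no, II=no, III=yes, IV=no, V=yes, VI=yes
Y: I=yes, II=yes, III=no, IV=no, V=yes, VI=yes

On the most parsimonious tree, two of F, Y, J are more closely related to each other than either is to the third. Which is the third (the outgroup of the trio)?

Character polarity is set by the outgroup: the derived state is whichever differs from the outgroup's state, so for II, IV the derived state is 'no', and for the remaining characters it is 'yes'.
Only F and Y show the derived state 'yes' for I, supporting them as a clade.
II groups H and J, which is incompatible with the clades supported by the remaining characters; treating it as convergent (homoplasy) costs fewer steps than any alternative tree.
Only J and M show the derived state 'yes' for III, supporting them as a clade.
IV: derived state 'no' in F, J, M, and Y only — synapomorphy for {F, J, M, Y}.
All ingroup taxa share the derived state 'yes' for V; it defines the ingroup but does not resolve relationships within it.
VI (derived state 'yes') is shared by F, H, J, M, and Y — a synapomorphy uniting that clade.
Most parsimonious ingroup topology: ((((Y,F),(M,J)),H),T).
F and Y share a more recent common ancestor with each other than either does with J, so J is the least closely related of the three.

J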